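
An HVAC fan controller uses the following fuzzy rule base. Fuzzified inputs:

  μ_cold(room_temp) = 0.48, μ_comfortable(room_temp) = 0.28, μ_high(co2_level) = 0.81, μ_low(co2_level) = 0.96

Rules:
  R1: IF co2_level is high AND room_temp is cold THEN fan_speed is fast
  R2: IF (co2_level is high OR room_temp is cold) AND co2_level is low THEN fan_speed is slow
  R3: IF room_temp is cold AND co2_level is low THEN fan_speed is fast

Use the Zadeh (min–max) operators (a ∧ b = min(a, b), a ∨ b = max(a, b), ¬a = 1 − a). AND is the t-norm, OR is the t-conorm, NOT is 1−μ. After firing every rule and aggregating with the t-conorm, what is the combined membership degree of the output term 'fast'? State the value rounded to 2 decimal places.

R1: high=0.81, cold=0.48; AND[min(a, b)] → w = 0.48
R2: (high=0.81 OR cold=0.48) = 0.81; AND[min(a, b)] with low=0.96 → w = 0.81
R3: cold=0.48, low=0.96; AND[min(a, b)] → w = 0.48
Rules with consequent 'fast': {R1, R3} → strengths 0.48, 0.48
Aggregate via t-conorm [max(a, b)]: 0.48

0.48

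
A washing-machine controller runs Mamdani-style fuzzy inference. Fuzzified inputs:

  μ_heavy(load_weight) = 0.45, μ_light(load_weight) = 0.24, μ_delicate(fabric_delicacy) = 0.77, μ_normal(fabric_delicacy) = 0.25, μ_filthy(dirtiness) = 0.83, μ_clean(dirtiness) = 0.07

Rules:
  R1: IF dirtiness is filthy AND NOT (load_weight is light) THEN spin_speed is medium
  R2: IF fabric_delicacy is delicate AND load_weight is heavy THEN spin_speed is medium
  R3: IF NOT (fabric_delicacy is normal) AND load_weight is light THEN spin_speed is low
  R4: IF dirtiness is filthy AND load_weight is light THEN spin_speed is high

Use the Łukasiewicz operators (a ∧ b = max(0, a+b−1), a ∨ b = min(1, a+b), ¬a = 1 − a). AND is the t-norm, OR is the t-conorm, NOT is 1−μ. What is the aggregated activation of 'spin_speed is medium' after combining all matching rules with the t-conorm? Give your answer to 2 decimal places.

0.81

R1: filthy=0.83, ¬light=1−0.24=0.76; AND[max(0, a+b−1)] → w = 0.59
R2: delicate=0.77, heavy=0.45; AND[max(0, a+b−1)] → w = 0.22
R3: ¬normal=1−0.25=0.75, light=0.24; AND[max(0, a+b−1)] → w = 0.00
R4: filthy=0.83, light=0.24; AND[max(0, a+b−1)] → w = 0.07
Rules with consequent 'medium': {R1, R2} → strengths 0.59, 0.22
Aggregate via t-conorm [min(1, a+b)]: 0.81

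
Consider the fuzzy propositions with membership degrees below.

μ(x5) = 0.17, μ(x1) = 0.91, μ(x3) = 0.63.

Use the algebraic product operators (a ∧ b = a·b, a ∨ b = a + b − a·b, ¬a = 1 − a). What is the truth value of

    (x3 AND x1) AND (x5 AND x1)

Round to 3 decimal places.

x3 AND x1 = a·b on (0.6300, 0.9100) = 0.5733
x5 AND x1 = a·b on (0.1700, 0.9100) = 0.1547
(x3 AND x1) AND (x5 AND x1) = a·b on (0.5733, 0.1547) = 0.0887

0.089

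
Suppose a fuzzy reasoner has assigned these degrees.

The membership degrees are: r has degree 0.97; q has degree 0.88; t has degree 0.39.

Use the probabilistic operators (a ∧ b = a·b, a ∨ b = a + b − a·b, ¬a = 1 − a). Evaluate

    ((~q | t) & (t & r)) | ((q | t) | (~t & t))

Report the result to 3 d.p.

0.954

~q = 1 − 0.8800 = 0.1200
~q | t = a + b − a·b on (0.1200, 0.3900) = 0.4632
t & r = a·b on (0.3900, 0.9700) = 0.3783
(~q | t) & (t & r) = a·b on (0.4632, 0.3783) = 0.1752
q | t = a + b − a·b on (0.8800, 0.3900) = 0.9268
~t = 1 − 0.3900 = 0.6100
~t & t = a·b on (0.6100, 0.3900) = 0.2379
(q | t) | (~t & t) = a + b − a·b on (0.9268, 0.2379) = 0.9442
((~q | t) & (t & r)) | ((q | t) | (~t & t)) = a + b − a·b on (0.1752, 0.9442) = 0.9540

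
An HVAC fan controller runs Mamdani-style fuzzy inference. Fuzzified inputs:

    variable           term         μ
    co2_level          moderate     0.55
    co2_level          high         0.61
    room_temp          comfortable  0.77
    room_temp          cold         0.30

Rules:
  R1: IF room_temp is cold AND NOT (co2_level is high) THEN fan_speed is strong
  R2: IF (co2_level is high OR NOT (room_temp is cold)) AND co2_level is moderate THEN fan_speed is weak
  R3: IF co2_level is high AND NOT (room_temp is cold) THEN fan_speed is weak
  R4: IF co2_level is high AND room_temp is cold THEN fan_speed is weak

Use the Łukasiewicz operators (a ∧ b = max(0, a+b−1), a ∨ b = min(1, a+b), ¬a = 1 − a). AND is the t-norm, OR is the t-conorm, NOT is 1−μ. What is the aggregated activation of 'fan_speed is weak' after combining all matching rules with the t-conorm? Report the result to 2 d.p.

0.86

R1: cold=0.30, ¬high=1−0.61=0.39; AND[max(0, a+b−1)] → w = 0.00
R2: (high=0.61 OR ¬cold=1−0.30=0.70) = 1.00; AND[max(0, a+b−1)] with moderate=0.55 → w = 0.55
R3: high=0.61, ¬cold=1−0.30=0.70; AND[max(0, a+b−1)] → w = 0.31
R4: high=0.61, cold=0.30; AND[max(0, a+b−1)] → w = 0.00
Rules with consequent 'weak': {R2, R3, R4} → strengths 0.55, 0.31, 0.00
Aggregate via t-conorm [min(1, a+b)]: 0.86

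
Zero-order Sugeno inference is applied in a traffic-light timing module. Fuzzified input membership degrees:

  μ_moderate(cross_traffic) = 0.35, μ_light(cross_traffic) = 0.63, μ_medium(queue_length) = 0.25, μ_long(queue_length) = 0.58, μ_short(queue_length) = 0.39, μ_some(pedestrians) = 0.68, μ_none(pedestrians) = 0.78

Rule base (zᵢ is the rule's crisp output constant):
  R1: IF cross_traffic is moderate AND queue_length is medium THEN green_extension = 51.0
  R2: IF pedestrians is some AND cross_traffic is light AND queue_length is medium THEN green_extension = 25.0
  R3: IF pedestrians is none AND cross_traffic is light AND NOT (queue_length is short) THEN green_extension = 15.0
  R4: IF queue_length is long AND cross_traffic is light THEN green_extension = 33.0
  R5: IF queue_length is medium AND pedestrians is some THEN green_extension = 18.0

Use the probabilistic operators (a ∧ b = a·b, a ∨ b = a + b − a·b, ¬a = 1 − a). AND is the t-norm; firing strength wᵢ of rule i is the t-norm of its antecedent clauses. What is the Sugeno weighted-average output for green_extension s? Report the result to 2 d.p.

25.98

R1 (z=51.0): moderate=0.35, medium=0.25; AND[a·b] → w = 0.0875
R2 (z=25.0): some=0.68, light=0.63, medium=0.25; AND[a·b] → w = 0.1071
R3 (z=15.0): none=0.78, light=0.63, ¬short=1−0.39=0.61; AND[a·b] → w = 0.2998
R4 (z=33.0): long=0.58, light=0.63; AND[a·b] → w = 0.3654
R5 (z=18.0): medium=0.25, some=0.68; AND[a·b] → w = 0.1700
Weighted average = (0.0875·51.0 + 0.1071·25.0 + 0.2998·15.0 + 0.3654·33.0 + 0.1700·18.0) / (0.0875 + 0.1071 + 0.2998 + 0.3654 + 0.1700)
  = 26.7545 / 1.0298 = 25.98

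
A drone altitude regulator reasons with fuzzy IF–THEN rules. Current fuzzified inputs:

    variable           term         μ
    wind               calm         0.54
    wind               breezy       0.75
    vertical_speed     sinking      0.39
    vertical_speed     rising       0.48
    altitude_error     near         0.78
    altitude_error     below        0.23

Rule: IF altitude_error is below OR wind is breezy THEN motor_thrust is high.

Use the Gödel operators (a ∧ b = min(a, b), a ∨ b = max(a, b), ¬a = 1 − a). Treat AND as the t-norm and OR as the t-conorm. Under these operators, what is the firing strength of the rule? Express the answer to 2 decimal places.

firing strength: below=0.23, breezy=0.75; OR[max(a, b)] → w = 0.75

0.75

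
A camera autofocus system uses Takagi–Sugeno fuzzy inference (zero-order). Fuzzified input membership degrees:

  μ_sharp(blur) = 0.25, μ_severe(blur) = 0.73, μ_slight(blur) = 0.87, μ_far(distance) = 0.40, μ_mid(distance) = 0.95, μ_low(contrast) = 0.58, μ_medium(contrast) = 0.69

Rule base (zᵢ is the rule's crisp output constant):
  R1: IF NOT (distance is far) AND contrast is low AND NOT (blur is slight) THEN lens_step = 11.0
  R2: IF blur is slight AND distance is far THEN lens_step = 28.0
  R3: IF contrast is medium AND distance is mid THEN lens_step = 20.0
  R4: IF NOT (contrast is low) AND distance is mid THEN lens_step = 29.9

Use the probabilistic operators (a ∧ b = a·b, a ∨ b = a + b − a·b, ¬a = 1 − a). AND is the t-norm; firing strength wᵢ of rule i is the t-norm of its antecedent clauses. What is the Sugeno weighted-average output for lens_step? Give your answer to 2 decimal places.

24.37

R1 (z=11.0): ¬far=1−0.40=0.60, low=0.58, ¬slight=1−0.87=0.13; AND[a·b] → w = 0.0452
R2 (z=28.0): slight=0.87, far=0.40; AND[a·b] → w = 0.3480
R3 (z=20.0): medium=0.69, mid=0.95; AND[a·b] → w = 0.6555
R4 (z=29.9): ¬low=1−0.58=0.42, mid=0.95; AND[a·b] → w = 0.3990
Weighted average = (0.0452·11.0 + 0.3480·28.0 + 0.6555·20.0 + 0.3990·29.9) / (0.0452 + 0.3480 + 0.6555 + 0.3990)
  = 35.2817 / 1.4477 = 24.37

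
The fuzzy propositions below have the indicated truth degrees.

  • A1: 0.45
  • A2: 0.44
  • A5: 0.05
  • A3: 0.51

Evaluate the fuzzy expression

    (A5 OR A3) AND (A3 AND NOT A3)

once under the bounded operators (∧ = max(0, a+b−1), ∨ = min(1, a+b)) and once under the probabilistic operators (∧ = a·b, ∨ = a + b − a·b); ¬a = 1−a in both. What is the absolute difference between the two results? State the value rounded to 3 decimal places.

0.134

Under bounded:
  A5 OR A3 = min(1, a+b) on (0.05, 0.51) = 0.56
  NOT A3 = 1 − 0.51 = 0.49
  A3 AND NOT A3 = max(0, a+b−1) on (0.51, 0.49) = 0.00
  (A5 OR A3) AND (A3 AND NOT A3) = max(0, a+b−1) on (0.56, 0.00) = 0.00
  → value = 0.0000
Under probabilistic:
  A5 OR A3 = a + b − a·b on (0.0500, 0.5100) = 0.5345
  NOT A3 = 1 − 0.5100 = 0.4900
  A3 AND NOT A3 = a·b on (0.5100, 0.4900) = 0.2499
  (A5 OR A3) AND (A3 AND NOT A3) = a·b on (0.5345, 0.2499) = 0.1336
  → value = 0.1336
|0.0000 − 0.1336| = 0.134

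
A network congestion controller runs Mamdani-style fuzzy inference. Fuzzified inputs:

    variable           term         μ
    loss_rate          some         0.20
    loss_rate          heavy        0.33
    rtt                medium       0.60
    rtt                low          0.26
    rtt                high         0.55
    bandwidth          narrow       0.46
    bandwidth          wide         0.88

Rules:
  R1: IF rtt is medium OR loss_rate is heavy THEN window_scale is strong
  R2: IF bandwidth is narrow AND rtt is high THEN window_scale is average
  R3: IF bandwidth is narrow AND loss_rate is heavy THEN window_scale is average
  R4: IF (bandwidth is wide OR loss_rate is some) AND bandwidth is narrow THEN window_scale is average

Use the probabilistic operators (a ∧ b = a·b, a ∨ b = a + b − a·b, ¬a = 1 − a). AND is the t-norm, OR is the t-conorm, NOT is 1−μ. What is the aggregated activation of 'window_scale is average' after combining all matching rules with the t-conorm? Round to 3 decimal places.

R1: medium=0.60, heavy=0.33; OR[a + b − a·b] → w = 0.7320
R2: narrow=0.46, high=0.55; AND[a·b] → w = 0.2530
R3: narrow=0.46, heavy=0.33; AND[a·b] → w = 0.1518
R4: (wide=0.88 OR some=0.20) = 0.9040; AND[a·b] with narrow=0.46 → w = 0.4158
Rules with consequent 'average': {R2, R3, R4} → strengths 0.2530, 0.1518, 0.4158
Aggregate via t-conorm [a + b − a·b]: 0.6299

0.630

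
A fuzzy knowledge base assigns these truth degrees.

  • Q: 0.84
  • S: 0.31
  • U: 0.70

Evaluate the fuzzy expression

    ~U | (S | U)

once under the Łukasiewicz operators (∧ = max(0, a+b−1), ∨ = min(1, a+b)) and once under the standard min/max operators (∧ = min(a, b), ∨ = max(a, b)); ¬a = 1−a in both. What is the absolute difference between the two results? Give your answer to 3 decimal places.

Under Łukasiewicz:
  ~U = 1 − 0.70 = 0.30
  S | U = min(1, a+b) on (0.31, 0.70) = 1.00
  ~U | (S | U) = min(1, a+b) on (0.30, 1.00) = 1.00
  → value = 1.0000
Under standard min/max:
  ~U = 1 − 0.70 = 0.30
  S | U = max(a, b) on (0.31, 0.70) = 0.70
  ~U | (S | U) = max(a, b) on (0.30, 0.70) = 0.70
  → value = 0.7000
|1.0000 − 0.7000| = 0.300

0.300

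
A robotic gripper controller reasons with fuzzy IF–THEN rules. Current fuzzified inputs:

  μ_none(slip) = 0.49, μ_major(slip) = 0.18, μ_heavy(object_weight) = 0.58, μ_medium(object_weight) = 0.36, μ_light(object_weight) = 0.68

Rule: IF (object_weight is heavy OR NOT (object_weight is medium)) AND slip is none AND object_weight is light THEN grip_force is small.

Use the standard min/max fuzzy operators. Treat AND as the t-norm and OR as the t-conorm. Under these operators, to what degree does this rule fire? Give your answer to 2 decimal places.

0.49

firing strength: (heavy=0.58 OR ¬medium=1−0.36=0.64) = 0.64; AND[min(a, b)] with none=0.49, light=0.68 → w = 0.49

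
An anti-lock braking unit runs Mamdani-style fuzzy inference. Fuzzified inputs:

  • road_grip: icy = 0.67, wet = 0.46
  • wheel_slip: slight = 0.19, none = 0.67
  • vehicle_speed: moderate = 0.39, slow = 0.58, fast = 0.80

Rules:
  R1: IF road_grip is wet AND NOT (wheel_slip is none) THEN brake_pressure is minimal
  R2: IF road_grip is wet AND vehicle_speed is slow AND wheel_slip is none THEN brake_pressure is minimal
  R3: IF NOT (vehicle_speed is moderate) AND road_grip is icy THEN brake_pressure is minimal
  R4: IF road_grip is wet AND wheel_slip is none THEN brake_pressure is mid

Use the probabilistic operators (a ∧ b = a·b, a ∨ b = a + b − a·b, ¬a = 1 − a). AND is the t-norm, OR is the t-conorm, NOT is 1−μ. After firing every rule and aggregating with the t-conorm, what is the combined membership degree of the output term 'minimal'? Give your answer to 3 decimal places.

0.588

R1: wet=0.46, ¬none=1−0.67=0.33; AND[a·b] → w = 0.1518
R2: wet=0.46, slow=0.58, none=0.67; AND[a·b] → w = 0.1788
R3: ¬moderate=1−0.39=0.61, icy=0.67; AND[a·b] → w = 0.4087
R4: wet=0.46, none=0.67; AND[a·b] → w = 0.3082
Rules with consequent 'minimal': {R1, R2, R3} → strengths 0.1518, 0.1788, 0.4087
Aggregate via t-conorm [a + b − a·b]: 0.5881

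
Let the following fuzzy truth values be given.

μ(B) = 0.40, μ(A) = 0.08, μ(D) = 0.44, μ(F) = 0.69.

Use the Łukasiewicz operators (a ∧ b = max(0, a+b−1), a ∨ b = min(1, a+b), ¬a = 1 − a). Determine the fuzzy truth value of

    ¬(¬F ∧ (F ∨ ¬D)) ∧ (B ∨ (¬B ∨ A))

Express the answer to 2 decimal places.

0.69

¬F = 1 − 0.69 = 0.31
¬D = 1 − 0.44 = 0.56
F ∨ ¬D = min(1, a+b) on (0.69, 0.56) = 1.00
¬F ∧ (F ∨ ¬D) = max(0, a+b−1) on (0.31, 1.00) = 0.31
¬(¬F ∧ (F ∨ ¬D)) = 1 − 0.31 = 0.69
¬B = 1 − 0.40 = 0.60
¬B ∨ A = min(1, a+b) on (0.60, 0.08) = 0.68
B ∨ (¬B ∨ A) = min(1, a+b) on (0.40, 0.68) = 1.00
¬(¬F ∧ (F ∨ ¬D)) ∧ (B ∨ (¬B ∨ A)) = max(0, a+b−1) on (0.69, 1.00) = 0.69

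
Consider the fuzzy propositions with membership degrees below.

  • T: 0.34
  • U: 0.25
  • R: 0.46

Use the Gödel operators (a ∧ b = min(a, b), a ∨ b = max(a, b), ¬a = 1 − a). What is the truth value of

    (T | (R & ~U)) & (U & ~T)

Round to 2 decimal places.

0.25

~U = 1 − 0.25 = 0.75
R & ~U = min(a, b) on (0.46, 0.75) = 0.46
T | (R & ~U) = max(a, b) on (0.34, 0.46) = 0.46
~T = 1 − 0.34 = 0.66
U & ~T = min(a, b) on (0.25, 0.66) = 0.25
(T | (R & ~U)) & (U & ~T) = min(a, b) on (0.46, 0.25) = 0.25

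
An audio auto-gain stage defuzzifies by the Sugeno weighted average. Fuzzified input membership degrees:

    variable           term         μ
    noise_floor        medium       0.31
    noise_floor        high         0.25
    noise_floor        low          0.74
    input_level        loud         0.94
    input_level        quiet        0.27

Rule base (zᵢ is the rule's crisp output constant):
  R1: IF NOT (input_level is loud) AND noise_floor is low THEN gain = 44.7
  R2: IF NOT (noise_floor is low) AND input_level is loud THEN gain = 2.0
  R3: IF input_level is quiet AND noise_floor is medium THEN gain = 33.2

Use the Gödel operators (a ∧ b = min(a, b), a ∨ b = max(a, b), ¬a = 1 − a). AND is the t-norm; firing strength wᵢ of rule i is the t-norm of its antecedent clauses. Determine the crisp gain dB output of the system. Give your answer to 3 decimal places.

20.620

R1 (z=44.7): ¬loud=1−0.94=0.06, low=0.74; AND[min(a, b)] → w = 0.06
R2 (z=2.0): ¬low=1−0.74=0.26, loud=0.94; AND[min(a, b)] → w = 0.26
R3 (z=33.2): quiet=0.27, medium=0.31; AND[min(a, b)] → w = 0.27
Weighted average = (0.06·44.7 + 0.26·2.0 + 0.27·33.2) / (0.06 + 0.26 + 0.27)
  = 12.1660 / 0.5900 = 20.620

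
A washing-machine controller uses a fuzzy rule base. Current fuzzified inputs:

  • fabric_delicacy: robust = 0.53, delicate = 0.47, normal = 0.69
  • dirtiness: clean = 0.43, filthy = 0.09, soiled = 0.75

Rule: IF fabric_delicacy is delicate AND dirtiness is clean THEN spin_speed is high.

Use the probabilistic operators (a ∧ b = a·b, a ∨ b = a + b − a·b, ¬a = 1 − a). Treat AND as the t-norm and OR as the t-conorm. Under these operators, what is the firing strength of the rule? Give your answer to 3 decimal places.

0.202

firing strength: delicate=0.47, clean=0.43; AND[a·b] → w = 0.2021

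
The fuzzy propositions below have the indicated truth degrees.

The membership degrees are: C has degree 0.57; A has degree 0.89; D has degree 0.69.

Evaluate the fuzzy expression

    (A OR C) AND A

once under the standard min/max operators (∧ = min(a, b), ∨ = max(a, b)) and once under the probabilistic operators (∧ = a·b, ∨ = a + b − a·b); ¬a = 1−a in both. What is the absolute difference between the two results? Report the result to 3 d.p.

0.042

Under standard min/max:
  A OR C = max(a, b) on (0.89, 0.57) = 0.89
  (A OR C) AND A = min(a, b) on (0.89, 0.89) = 0.89
  → value = 0.8900
Under probabilistic:
  A OR C = a + b − a·b on (0.8900, 0.5700) = 0.9527
  (A OR C) AND A = a·b on (0.9527, 0.8900) = 0.8479
  → value = 0.8479
|0.8900 − 0.8479| = 0.042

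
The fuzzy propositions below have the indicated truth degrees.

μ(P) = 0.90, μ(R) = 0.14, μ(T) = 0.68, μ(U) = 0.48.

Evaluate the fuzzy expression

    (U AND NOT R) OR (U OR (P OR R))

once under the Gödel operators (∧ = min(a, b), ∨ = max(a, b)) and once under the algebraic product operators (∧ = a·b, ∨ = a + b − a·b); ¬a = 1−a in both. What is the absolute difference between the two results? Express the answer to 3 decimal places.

0.074

Under Gödel:
  NOT R = 1 − 0.14 = 0.86
  U AND NOT R = min(a, b) on (0.48, 0.86) = 0.48
  P OR R = max(a, b) on (0.90, 0.14) = 0.90
  U OR (P OR R) = max(a, b) on (0.48, 0.90) = 0.90
  (U AND NOT R) OR (U OR (P OR R)) = max(a, b) on (0.48, 0.90) = 0.90
  → value = 0.9000
Under algebraic product:
  NOT R = 1 − 0.1400 = 0.8600
  U AND NOT R = a·b on (0.4800, 0.8600) = 0.4128
  P OR R = a + b − a·b on (0.9000, 0.1400) = 0.9140
  U OR (P OR R) = a + b − a·b on (0.4800, 0.9140) = 0.9553
  (U AND NOT R) OR (U OR (P OR R)) = a + b − a·b on (0.4128, 0.9553) = 0.9737
  → value = 0.9737
|0.9000 − 0.9737| = 0.074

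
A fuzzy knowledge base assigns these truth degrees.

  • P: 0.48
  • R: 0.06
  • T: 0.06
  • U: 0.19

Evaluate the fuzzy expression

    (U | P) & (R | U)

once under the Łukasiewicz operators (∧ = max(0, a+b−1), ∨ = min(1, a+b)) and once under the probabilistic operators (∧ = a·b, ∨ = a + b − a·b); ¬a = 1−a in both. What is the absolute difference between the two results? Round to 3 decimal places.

Under Łukasiewicz:
  U | P = min(1, a+b) on (0.19, 0.48) = 0.67
  R | U = min(1, a+b) on (0.06, 0.19) = 0.25
  (U | P) & (R | U) = max(0, a+b−1) on (0.67, 0.25) = 0.00
  → value = 0.0000
Under probabilistic:
  U | P = a + b − a·b on (0.1900, 0.4800) = 0.5788
  R | U = a + b − a·b on (0.0600, 0.1900) = 0.2386
  (U | P) & (R | U) = a·b on (0.5788, 0.2386) = 0.1381
  → value = 0.1381
|0.0000 − 0.1381| = 0.138

0.138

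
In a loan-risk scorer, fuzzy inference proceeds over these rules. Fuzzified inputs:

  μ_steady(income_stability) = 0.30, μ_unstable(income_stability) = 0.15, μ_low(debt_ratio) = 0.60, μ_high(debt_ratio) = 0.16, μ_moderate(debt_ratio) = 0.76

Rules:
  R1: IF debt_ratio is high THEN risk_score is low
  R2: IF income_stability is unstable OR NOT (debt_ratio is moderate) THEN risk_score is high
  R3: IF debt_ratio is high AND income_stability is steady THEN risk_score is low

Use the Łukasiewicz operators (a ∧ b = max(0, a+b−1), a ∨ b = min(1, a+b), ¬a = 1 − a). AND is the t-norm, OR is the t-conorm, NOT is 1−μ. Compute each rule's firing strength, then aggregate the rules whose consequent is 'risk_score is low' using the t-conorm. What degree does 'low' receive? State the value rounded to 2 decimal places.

R1: high=0.16 → w = 0.16
R2: unstable=0.15, ¬moderate=1−0.76=0.24; OR[min(1, a+b)] → w = 0.39
R3: high=0.16, steady=0.30; AND[max(0, a+b−1)] → w = 0.00
Rules with consequent 'low': {R1, R3} → strengths 0.16, 0.00
Aggregate via t-conorm [min(1, a+b)]: 0.16

0.16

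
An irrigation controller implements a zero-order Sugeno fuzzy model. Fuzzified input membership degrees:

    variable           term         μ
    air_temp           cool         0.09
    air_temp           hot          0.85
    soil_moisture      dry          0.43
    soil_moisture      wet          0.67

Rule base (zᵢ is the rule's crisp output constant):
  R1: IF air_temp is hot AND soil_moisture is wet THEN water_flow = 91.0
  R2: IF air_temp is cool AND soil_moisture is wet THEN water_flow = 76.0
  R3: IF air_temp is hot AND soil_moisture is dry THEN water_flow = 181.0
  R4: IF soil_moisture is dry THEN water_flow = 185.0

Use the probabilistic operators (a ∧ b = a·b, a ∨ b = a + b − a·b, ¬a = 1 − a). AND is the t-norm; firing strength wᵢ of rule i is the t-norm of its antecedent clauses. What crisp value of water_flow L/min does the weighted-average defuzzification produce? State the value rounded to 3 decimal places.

141.804

R1 (z=91.0): hot=0.85, wet=0.67; AND[a·b] → w = 0.5695
R2 (z=76.0): cool=0.09, wet=0.67; AND[a·b] → w = 0.0603
R3 (z=181.0): hot=0.85, dry=0.43; AND[a·b] → w = 0.3655
R4 (z=185.0): dry=0.43 → w = 0.4300
Weighted average = (0.5695·91.0 + 0.0603·76.0 + 0.3655·181.0 + 0.4300·185.0) / (0.5695 + 0.0603 + 0.3655 + 0.4300)
  = 202.1128 / 1.4253 = 141.804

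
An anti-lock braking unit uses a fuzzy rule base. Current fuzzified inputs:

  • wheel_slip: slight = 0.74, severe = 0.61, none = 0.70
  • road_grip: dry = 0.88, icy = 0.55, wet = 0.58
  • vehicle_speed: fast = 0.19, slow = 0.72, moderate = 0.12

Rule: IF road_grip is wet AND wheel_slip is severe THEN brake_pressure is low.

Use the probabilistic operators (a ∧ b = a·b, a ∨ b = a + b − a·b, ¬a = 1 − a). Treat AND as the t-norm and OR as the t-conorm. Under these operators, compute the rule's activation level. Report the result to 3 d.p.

0.354

firing strength: wet=0.58, severe=0.61; AND[a·b] → w = 0.3538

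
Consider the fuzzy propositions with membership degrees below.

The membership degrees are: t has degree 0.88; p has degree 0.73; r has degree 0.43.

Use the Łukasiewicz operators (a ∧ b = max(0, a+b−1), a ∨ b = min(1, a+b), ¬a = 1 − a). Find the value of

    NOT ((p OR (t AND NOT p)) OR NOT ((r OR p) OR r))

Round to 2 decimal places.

NOT p = 1 − 0.73 = 0.27
t AND NOT p = max(0, a+b−1) on (0.88, 0.27) = 0.15
p OR (t AND NOT p) = min(1, a+b) on (0.73, 0.15) = 0.88
r OR p = min(1, a+b) on (0.43, 0.73) = 1.00
(r OR p) OR r = min(1, a+b) on (1.00, 0.43) = 1.00
NOT ((r OR p) OR r) = 1 − 1.00 = 0.00
(p OR (t AND NOT p)) OR NOT ((r OR p) OR r) = min(1, a+b) on (0.88, 0.00) = 0.88
NOT ((p OR (t AND NOT p)) OR NOT ((r OR p) OR r)) = 1 − 0.88 = 0.12

0.12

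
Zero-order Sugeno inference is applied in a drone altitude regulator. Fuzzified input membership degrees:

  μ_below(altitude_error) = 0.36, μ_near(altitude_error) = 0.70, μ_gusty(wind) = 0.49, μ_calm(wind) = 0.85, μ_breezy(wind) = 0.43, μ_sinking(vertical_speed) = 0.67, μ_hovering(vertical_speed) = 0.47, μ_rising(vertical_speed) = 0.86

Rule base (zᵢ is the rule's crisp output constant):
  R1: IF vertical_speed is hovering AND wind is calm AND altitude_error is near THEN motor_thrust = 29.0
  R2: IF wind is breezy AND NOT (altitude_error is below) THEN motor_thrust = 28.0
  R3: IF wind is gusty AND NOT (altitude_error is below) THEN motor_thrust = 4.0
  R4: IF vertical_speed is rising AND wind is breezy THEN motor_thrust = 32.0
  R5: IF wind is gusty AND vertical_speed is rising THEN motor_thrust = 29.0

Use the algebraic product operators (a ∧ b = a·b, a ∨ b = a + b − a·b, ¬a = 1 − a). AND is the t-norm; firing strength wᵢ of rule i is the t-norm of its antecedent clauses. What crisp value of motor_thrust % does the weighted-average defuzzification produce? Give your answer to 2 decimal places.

24.78

R1 (z=29.0): hovering=0.47, calm=0.85, near=0.70; AND[a·b] → w = 0.2796
R2 (z=28.0): breezy=0.43, ¬below=1−0.36=0.64; AND[a·b] → w = 0.2752
R3 (z=4.0): gusty=0.49, ¬below=1−0.36=0.64; AND[a·b] → w = 0.3136
R4 (z=32.0): rising=0.86, breezy=0.43; AND[a·b] → w = 0.3698
R5 (z=29.0): gusty=0.49, rising=0.86; AND[a·b] → w = 0.4214
Weighted average = (0.2796·29.0 + 0.2752·28.0 + 0.3136·4.0 + 0.3698·32.0 + 0.4214·29.0) / (0.2796 + 0.2752 + 0.3136 + 0.3698 + 0.4214)
  = 41.1240 / 1.6596 = 24.78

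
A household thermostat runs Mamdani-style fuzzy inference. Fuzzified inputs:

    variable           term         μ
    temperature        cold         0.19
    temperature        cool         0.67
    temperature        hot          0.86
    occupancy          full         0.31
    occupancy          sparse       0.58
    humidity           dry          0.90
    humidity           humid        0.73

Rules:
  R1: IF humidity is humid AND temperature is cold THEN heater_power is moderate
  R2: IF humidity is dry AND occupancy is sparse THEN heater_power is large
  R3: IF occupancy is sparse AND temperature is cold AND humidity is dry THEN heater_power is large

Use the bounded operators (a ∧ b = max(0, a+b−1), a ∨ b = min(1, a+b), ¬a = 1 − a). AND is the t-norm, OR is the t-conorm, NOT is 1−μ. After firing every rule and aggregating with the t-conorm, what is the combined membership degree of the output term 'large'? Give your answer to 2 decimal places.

0.48

R1: humid=0.73, cold=0.19; AND[max(0, a+b−1)] → w = 0.00
R2: dry=0.90, sparse=0.58; AND[max(0, a+b−1)] → w = 0.48
R3: sparse=0.58, cold=0.19, dry=0.90; AND[max(0, a+b−1)] → w = 0.00
Rules with consequent 'large': {R2, R3} → strengths 0.48, 0.00
Aggregate via t-conorm [min(1, a+b)]: 0.48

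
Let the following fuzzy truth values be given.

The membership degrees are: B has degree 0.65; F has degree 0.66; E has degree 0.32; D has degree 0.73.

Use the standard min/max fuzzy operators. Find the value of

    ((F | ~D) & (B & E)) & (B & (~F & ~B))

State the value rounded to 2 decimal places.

0.32

~D = 1 − 0.73 = 0.27
F | ~D = max(a, b) on (0.66, 0.27) = 0.66
B & E = min(a, b) on (0.65, 0.32) = 0.32
(F | ~D) & (B & E) = min(a, b) on (0.66, 0.32) = 0.32
~F = 1 − 0.66 = 0.34
~B = 1 − 0.65 = 0.35
~F & ~B = min(a, b) on (0.34, 0.35) = 0.34
B & (~F & ~B) = min(a, b) on (0.65, 0.34) = 0.34
((F | ~D) & (B & E)) & (B & (~F & ~B)) = min(a, b) on (0.32, 0.34) = 0.32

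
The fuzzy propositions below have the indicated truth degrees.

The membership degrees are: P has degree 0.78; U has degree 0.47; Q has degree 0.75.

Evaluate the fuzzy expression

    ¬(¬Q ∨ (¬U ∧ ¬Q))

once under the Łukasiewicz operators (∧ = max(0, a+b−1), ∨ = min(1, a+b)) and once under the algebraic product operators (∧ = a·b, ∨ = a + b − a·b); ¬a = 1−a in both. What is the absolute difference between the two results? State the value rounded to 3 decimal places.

Under Łukasiewicz:
  ¬Q = 1 − 0.75 = 0.25
  ¬U = 1 − 0.47 = 0.53
  ¬Q = 1 − 0.75 = 0.25
  ¬U ∧ ¬Q = max(0, a+b−1) on (0.53, 0.25) = 0.00
  ¬Q ∨ (¬U ∧ ¬Q) = min(1, a+b) on (0.25, 0.00) = 0.25
  ¬(¬Q ∨ (¬U ∧ ¬Q)) = 1 − 0.25 = 0.75
  → value = 0.7500
Under algebraic product:
  ¬Q = 1 − 0.7500 = 0.2500
  ¬U = 1 − 0.4700 = 0.5300
  ¬Q = 1 − 0.7500 = 0.2500
  ¬U ∧ ¬Q = a·b on (0.5300, 0.2500) = 0.1325
  ¬Q ∨ (¬U ∧ ¬Q) = a + b − a·b on (0.2500, 0.1325) = 0.3494
  ¬(¬Q ∨ (¬U ∧ ¬Q)) = 1 − 0.3494 = 0.6506
  → value = 0.6506
|0.7500 − 0.6506| = 0.099

0.099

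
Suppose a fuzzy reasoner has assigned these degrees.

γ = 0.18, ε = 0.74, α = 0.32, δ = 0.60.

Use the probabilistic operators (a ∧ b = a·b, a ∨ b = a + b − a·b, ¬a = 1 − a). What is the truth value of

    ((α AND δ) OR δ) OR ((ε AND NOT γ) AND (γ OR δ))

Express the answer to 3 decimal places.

α AND δ = a·b on (0.3200, 0.6000) = 0.1920
(α AND δ) OR δ = a + b − a·b on (0.1920, 0.6000) = 0.6768
NOT γ = 1 − 0.1800 = 0.8200
ε AND NOT γ = a·b on (0.7400, 0.8200) = 0.6068
γ OR δ = a + b − a·b on (0.1800, 0.6000) = 0.6720
(ε AND NOT γ) AND (γ OR δ) = a·b on (0.6068, 0.6720) = 0.4078
((α AND δ) OR δ) OR ((ε AND NOT γ) AND (γ OR δ)) = a + b − a·b on (0.6768, 0.4078) = 0.8086

0.809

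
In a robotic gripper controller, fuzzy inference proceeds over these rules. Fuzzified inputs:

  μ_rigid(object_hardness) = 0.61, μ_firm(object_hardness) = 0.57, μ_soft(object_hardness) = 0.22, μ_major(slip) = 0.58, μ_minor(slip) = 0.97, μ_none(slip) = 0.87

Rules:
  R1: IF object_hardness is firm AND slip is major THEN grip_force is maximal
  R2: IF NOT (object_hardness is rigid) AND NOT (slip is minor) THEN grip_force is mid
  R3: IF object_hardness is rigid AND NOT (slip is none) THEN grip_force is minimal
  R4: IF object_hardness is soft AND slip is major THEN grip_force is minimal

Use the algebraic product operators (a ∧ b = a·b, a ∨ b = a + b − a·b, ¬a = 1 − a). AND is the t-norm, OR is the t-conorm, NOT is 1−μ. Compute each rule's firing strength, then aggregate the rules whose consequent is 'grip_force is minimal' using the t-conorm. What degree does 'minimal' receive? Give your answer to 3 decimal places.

0.197

R1: firm=0.57, major=0.58; AND[a·b] → w = 0.3306
R2: ¬rigid=1−0.61=0.39, ¬minor=1−0.97=0.03; AND[a·b] → w = 0.0117
R3: rigid=0.61, ¬none=1−0.87=0.13; AND[a·b] → w = 0.0793
R4: soft=0.22, major=0.58; AND[a·b] → w = 0.1276
Rules with consequent 'minimal': {R3, R4} → strengths 0.0793, 0.1276
Aggregate via t-conorm [a + b − a·b]: 0.1968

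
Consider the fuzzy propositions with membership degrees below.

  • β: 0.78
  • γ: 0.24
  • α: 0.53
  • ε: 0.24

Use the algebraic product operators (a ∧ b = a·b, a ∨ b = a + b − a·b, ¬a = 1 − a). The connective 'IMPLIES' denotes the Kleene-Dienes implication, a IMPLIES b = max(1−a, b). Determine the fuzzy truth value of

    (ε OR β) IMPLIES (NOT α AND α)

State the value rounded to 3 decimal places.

ε OR β = a + b − a·b on (0.2400, 0.7800) = 0.8328
NOT α = 1 − 0.5300 = 0.4700
NOT α AND α = a·b on (0.4700, 0.5300) = 0.2491
(ε OR β) IMPLIES (NOT α AND α)  [Kleene-Dienes: max(1−a, b)] with a=0.8328, b=0.2491 → 0.2491

0.249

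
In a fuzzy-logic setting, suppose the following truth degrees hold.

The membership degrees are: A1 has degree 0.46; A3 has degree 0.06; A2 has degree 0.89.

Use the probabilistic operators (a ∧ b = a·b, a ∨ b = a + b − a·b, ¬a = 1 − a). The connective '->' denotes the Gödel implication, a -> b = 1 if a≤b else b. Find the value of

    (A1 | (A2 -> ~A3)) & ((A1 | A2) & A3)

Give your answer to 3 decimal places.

0.056

~A3 = 1 − 0.0600 = 0.9400
A2 -> ~A3  [Gödel: 1 if a≤b else b] with a=0.8900, b=0.9400 → 1.0000
A1 | (A2 -> ~A3) = a + b − a·b on (0.4600, 1.0000) = 1.0000
A1 | A2 = a + b − a·b on (0.4600, 0.8900) = 0.9406
(A1 | A2) & A3 = a·b on (0.9406, 0.0600) = 0.0564
(A1 | (A2 -> ~A3)) & ((A1 | A2) & A3) = a·b on (1.0000, 0.0564) = 0.0564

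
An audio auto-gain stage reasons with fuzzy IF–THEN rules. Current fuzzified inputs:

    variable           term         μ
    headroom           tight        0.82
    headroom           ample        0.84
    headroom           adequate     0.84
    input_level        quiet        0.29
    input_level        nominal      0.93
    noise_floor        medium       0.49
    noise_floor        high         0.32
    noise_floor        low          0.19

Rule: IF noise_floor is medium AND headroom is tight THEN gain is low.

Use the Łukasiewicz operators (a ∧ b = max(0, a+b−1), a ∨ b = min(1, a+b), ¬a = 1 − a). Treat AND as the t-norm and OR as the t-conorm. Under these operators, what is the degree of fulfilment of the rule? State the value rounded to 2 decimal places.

firing strength: medium=0.49, tight=0.82; AND[max(0, a+b−1)] → w = 0.31

0.31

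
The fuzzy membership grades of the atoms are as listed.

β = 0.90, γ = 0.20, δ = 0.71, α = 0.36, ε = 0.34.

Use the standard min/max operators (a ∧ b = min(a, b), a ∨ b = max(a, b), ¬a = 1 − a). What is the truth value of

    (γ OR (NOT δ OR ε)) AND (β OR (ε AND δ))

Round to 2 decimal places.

0.34

NOT δ = 1 − 0.71 = 0.29
NOT δ OR ε = max(a, b) on (0.29, 0.34) = 0.34
γ OR (NOT δ OR ε) = max(a, b) on (0.20, 0.34) = 0.34
ε AND δ = min(a, b) on (0.34, 0.71) = 0.34
β OR (ε AND δ) = max(a, b) on (0.90, 0.34) = 0.90
(γ OR (NOT δ OR ε)) AND (β OR (ε AND δ)) = min(a, b) on (0.34, 0.90) = 0.34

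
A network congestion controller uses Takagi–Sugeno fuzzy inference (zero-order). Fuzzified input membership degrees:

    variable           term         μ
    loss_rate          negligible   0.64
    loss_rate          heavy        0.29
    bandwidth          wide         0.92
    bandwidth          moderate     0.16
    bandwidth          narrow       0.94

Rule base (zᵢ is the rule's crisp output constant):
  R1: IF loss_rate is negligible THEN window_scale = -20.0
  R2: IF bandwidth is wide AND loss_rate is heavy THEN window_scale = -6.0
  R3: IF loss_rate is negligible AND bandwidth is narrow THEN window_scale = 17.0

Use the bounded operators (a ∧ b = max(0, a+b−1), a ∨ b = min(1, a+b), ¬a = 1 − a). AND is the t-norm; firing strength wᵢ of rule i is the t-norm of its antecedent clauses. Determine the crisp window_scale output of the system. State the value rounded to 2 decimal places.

R1 (z=-20.0): negligible=0.64 → w = 0.64
R2 (z=-6.0): wide=0.92, heavy=0.29; AND[max(0, a+b−1)] → w = 0.21
R3 (z=17.0): negligible=0.64, narrow=0.94; AND[max(0, a+b−1)] → w = 0.58
Weighted average = (0.64·-20.0 + 0.21·-6.0 + 0.58·17.0) / (0.64 + 0.21 + 0.58)
  = -4.2000 / 1.4300 = -2.94

-2.94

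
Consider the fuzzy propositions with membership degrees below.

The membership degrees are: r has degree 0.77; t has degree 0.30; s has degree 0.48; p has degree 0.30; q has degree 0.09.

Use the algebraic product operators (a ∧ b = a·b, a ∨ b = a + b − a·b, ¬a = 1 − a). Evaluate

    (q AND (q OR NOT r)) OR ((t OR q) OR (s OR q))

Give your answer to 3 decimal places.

NOT r = 1 − 0.7700 = 0.2300
q OR NOT r = a + b − a·b on (0.0900, 0.2300) = 0.2993
q AND (q OR NOT r) = a·b on (0.0900, 0.2993) = 0.0269
t OR q = a + b − a·b on (0.3000, 0.0900) = 0.3630
s OR q = a + b − a·b on (0.4800, 0.0900) = 0.5268
(t OR q) OR (s OR q) = a + b − a·b on (0.3630, 0.5268) = 0.6986
(q AND (q OR NOT r)) OR ((t OR q) OR (s OR q)) = a + b − a·b on (0.0269, 0.6986) = 0.7067

0.707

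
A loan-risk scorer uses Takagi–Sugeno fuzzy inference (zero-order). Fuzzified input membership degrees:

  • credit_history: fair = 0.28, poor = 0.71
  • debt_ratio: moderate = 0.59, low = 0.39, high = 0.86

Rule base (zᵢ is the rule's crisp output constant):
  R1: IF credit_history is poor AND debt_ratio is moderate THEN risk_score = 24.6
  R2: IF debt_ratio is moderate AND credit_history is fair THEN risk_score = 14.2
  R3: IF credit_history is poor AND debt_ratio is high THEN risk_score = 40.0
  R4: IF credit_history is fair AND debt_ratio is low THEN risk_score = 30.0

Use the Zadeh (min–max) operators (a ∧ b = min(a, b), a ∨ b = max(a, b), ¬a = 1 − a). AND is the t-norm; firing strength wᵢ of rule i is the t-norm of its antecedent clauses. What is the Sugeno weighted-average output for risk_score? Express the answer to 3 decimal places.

R1 (z=24.6): poor=0.71, moderate=0.59; AND[min(a, b)] → w = 0.59
R2 (z=14.2): moderate=0.59, fair=0.28; AND[min(a, b)] → w = 0.28
R3 (z=40.0): poor=0.71, high=0.86; AND[min(a, b)] → w = 0.71
R4 (z=30.0): fair=0.28, low=0.39; AND[min(a, b)] → w = 0.28
Weighted average = (0.59·24.6 + 0.28·14.2 + 0.71·40.0 + 0.28·30.0) / (0.59 + 0.28 + 0.71 + 0.28)
  = 55.2900 / 1.8600 = 29.726

29.726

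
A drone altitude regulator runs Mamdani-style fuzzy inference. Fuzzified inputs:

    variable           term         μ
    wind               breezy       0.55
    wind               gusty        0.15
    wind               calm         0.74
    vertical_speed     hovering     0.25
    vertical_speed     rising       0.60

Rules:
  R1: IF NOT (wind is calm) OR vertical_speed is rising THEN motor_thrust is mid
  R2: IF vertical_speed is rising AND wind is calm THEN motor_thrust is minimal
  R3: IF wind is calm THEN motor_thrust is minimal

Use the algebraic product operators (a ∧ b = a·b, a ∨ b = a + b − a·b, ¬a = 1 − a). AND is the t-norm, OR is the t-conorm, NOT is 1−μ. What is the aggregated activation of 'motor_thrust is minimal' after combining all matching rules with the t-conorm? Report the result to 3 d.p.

R1: ¬calm=1−0.74=0.26, rising=0.60; OR[a + b − a·b] → w = 0.7040
R2: rising=0.60, calm=0.74; AND[a·b] → w = 0.4440
R3: calm=0.74 → w = 0.7400
Rules with consequent 'minimal': {R2, R3} → strengths 0.4440, 0.7400
Aggregate via t-conorm [a + b − a·b]: 0.8554

0.855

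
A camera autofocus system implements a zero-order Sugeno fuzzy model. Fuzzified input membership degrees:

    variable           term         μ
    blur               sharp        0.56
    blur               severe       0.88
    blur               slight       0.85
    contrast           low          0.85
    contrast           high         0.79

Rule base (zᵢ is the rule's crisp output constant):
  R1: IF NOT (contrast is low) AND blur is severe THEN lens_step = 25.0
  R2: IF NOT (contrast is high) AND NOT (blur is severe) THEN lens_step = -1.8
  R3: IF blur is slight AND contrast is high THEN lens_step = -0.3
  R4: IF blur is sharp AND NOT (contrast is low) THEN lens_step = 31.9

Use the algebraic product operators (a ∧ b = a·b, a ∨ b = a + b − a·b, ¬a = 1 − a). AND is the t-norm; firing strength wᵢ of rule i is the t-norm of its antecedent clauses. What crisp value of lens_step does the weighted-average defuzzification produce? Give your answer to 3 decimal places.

R1 (z=25.0): ¬low=1−0.85=0.15, severe=0.88; AND[a·b] → w = 0.1320
R2 (z=-1.8): ¬high=1−0.79=0.21, ¬severe=1−0.88=0.12; AND[a·b] → w = 0.0252
R3 (z=-0.3): slight=0.85, high=0.79; AND[a·b] → w = 0.6715
R4 (z=31.9): sharp=0.56, ¬low=1−0.85=0.15; AND[a·b] → w = 0.0840
Weighted average = (0.1320·25.0 + 0.0252·-1.8 + 0.6715·-0.3 + 0.0840·31.9) / (0.1320 + 0.0252 + 0.6715 + 0.0840)
  = 5.7328 / 0.9127 = 6.281

6.281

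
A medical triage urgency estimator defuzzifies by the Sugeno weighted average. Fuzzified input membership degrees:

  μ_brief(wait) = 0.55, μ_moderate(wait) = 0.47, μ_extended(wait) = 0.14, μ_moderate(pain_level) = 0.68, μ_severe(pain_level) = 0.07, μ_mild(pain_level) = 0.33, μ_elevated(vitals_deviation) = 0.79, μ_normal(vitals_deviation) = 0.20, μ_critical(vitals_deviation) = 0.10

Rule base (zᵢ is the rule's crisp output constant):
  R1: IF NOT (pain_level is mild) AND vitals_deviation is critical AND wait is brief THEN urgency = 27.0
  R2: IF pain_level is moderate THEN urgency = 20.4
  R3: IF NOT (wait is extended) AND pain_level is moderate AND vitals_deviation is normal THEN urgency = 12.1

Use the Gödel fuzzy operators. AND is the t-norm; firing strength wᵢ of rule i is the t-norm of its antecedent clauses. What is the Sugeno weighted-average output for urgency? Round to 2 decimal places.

19.38

R1 (z=27.0): ¬mild=1−0.33=0.67, critical=0.10, brief=0.55; AND[min(a, b)] → w = 0.10
R2 (z=20.4): moderate=0.68 → w = 0.68
R3 (z=12.1): ¬extended=1−0.14=0.86, moderate=0.68, normal=0.20; AND[min(a, b)] → w = 0.20
Weighted average = (0.10·27.0 + 0.68·20.4 + 0.20·12.1) / (0.10 + 0.68 + 0.20)
  = 18.9920 / 0.9800 = 19.38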